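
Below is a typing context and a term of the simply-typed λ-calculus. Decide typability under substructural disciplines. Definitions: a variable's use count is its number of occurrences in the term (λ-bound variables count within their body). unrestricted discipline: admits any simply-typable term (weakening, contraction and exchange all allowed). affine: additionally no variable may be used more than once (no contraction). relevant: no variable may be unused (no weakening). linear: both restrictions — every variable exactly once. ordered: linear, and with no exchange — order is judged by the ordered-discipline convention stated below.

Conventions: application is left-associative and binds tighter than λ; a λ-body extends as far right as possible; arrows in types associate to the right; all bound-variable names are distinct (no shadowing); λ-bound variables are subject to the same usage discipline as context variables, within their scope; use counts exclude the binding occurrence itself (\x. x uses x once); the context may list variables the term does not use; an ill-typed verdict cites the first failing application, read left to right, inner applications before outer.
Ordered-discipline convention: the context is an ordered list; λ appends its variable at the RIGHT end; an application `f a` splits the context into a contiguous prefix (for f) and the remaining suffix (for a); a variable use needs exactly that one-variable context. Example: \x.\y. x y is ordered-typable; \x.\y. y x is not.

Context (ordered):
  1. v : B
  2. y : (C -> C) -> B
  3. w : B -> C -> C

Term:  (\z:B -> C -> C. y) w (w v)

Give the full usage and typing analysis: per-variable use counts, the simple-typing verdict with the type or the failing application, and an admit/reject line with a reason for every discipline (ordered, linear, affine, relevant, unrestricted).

counts: v ×1; y ×1; w ×2; z (bound) ×0
order of uses: y, w, w, v
typing: well-typed at B
ordered: ✗ — uses contraction: w ×2; unused: z — weakening required
linear: ✗ — uses contraction: w ×2; unused: z — weakening required
affine: ✗ — uses contraction: w ×2
relevant: ✗ — unused: z — weakening required
unrestricted: ✓ — simply typable at B; W, C, E all held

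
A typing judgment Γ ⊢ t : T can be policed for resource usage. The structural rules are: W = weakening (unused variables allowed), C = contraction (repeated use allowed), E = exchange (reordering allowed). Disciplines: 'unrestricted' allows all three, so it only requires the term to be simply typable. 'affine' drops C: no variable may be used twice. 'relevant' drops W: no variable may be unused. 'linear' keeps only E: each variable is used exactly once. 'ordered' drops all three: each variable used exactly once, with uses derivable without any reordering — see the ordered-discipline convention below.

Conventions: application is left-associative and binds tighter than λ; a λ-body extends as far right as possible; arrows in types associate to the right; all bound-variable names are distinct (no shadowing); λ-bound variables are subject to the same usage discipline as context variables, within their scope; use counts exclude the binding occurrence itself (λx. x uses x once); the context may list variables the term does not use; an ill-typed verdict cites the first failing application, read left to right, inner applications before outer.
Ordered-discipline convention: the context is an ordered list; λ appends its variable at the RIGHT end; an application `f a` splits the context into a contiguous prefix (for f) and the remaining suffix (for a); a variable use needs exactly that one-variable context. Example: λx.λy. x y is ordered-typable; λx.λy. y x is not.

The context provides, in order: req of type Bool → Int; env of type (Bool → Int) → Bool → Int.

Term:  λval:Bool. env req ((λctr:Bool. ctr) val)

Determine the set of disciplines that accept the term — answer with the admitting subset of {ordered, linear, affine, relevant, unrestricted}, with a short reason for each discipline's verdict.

admitted in: linear, affine, relevant, unrestricted
variable uses: req ×1; env ×1; val (bound) ×1; ctr (bound) ×1
use order (left to right): env, req, ctr, val
typing: well-typed at Bool → Int
ordered: ✗ — no ordered split (uses run env, req, ctr, val)
linear: ✓ — exactly-once usage across req, env, val, ctr
affine: ✓ — none of req, env, val, ctr used more than once
relevant: ✓ — at least one use each (req, env, val, ctr)
unrestricted: ✓ — type-checks (Bool → Int) and nothing is barred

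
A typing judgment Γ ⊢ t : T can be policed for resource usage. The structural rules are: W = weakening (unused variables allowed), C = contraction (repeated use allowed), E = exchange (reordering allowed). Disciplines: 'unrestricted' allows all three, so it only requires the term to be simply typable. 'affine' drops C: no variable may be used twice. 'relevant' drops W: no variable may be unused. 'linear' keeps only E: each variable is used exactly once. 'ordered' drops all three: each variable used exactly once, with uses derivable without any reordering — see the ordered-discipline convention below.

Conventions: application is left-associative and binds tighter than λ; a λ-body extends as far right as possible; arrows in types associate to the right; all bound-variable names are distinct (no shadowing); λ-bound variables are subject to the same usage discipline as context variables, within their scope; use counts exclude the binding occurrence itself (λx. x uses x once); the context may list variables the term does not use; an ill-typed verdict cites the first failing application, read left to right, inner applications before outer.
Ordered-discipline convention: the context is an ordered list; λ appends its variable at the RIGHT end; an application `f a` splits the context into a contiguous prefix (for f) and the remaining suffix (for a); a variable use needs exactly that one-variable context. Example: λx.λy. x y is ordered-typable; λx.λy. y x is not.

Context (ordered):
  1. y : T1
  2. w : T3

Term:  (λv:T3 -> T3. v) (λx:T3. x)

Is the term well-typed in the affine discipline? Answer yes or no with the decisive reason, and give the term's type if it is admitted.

yes — at most one use each (y, w, v, x); term : T3 -> T3
counts: y: 0, w: 0, v [bound]: 1, x [bound]: 1
use order (left to right): v, x
typing: the term checks, with type T3 -> T3
per-discipline verdicts: ordered ✗ · linear ✗ · affine ✓ · relevant ✗ · unrestricted ✓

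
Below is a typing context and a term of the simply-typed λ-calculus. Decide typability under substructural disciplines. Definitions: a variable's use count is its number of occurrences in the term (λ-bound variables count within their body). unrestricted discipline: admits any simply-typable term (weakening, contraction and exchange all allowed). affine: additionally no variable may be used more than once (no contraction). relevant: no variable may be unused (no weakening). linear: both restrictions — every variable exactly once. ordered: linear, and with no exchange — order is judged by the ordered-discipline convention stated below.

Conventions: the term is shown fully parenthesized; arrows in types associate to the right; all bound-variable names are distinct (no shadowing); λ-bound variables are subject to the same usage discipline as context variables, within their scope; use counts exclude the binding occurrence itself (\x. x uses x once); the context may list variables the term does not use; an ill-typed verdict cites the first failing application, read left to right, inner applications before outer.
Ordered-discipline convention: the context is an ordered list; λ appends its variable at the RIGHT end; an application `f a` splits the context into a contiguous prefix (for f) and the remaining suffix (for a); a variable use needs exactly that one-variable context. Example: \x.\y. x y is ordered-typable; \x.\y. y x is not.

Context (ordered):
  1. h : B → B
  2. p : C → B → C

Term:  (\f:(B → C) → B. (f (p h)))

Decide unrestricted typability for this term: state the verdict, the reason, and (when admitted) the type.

no — not simply typable
use counts: h: 1×; p: 1×; f (bound): 1×
uses in reading order: f, p, h
typing: ill-typed: argument of type B → B where C is required
summary: ordered ✗ · linear ✗ · affine ✗ · relevant ✗ · unrestricted ✗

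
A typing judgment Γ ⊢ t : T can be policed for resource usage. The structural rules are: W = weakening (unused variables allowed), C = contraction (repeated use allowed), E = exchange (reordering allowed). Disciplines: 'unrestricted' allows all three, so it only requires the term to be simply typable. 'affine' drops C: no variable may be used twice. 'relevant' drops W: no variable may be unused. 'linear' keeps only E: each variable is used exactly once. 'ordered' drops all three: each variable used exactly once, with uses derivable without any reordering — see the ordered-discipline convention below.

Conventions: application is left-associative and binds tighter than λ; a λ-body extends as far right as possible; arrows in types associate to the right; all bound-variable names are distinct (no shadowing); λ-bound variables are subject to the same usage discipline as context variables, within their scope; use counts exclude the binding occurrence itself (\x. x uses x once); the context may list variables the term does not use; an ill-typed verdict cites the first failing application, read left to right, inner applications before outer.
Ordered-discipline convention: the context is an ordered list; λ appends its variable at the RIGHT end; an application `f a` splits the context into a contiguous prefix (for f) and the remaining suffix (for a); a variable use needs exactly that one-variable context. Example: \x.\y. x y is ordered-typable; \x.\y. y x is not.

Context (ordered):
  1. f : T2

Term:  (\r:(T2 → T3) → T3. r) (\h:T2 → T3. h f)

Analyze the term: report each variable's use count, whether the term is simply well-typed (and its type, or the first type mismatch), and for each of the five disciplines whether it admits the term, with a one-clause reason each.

counts: f: 1, r [bound]: 1, h [bound]: 1
use order (left to right): r, h, f
typing: ✓ — (T2 → T3) → T3
ordered: ✗, use order r, h, f needs exchange
linear: ✓, f, r, h: one use apiece
affine: ✓, f, r, h: no repeats, contraction unneeded
relevant: ✓, none of f, r, h goes unused
unrestricted: ✓, simply typable at (T2 → T3) → T3; W, C, E all held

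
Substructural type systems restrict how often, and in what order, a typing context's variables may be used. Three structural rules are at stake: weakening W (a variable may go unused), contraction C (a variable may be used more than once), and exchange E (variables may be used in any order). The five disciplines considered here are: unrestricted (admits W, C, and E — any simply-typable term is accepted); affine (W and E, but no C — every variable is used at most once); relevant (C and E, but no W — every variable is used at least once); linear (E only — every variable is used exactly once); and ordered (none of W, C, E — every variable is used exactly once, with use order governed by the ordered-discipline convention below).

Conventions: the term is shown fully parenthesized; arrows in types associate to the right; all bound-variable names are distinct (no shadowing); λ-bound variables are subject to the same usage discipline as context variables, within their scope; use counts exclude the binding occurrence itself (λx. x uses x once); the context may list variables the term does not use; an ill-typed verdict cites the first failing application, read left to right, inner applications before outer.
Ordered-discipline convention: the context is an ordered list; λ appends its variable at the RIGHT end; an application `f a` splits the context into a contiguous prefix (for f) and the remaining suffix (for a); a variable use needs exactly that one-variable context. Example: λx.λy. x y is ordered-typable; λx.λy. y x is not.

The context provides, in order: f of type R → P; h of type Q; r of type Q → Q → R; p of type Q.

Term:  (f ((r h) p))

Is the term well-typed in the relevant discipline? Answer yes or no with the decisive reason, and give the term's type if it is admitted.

yes — at least one use each (f, h, r, p); term : P
counts: f: 1×, h: 1×, r: 1×, p: 1×
uses in reading order: f, r, h, p
typing: well-typed — term : P
all disciplines: ordered ✗ | linear ✓ | affine ✓ | relevant ✓ | unrestricted ✓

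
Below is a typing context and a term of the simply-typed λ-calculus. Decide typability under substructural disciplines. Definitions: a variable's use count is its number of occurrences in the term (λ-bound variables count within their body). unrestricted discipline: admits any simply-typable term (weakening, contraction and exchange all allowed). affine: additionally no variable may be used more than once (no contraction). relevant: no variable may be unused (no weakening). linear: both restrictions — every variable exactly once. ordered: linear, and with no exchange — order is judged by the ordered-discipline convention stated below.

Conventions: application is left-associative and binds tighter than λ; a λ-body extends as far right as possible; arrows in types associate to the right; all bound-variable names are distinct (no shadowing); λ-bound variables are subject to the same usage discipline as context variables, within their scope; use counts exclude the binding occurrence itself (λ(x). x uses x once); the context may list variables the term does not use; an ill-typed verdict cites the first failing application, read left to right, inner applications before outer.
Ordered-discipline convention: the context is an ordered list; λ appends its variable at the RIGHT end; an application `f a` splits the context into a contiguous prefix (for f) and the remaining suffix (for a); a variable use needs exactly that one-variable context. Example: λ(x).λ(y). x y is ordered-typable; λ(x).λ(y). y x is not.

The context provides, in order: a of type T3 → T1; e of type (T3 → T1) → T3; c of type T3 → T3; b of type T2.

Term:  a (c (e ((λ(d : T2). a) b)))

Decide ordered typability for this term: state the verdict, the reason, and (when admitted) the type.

no — repeated use of a ×2; needs weakening: d unused
counts: a: 2; e: 1; c: 1; b: 1; d (λ-bound): 0
left-to-right use order: a, c, e, a, b
typing: the term checks, with type T1
per-discipline verdicts: ordered ✗ · linear ✗ · affine ✗ · relevant ✗ · unrestricted ✓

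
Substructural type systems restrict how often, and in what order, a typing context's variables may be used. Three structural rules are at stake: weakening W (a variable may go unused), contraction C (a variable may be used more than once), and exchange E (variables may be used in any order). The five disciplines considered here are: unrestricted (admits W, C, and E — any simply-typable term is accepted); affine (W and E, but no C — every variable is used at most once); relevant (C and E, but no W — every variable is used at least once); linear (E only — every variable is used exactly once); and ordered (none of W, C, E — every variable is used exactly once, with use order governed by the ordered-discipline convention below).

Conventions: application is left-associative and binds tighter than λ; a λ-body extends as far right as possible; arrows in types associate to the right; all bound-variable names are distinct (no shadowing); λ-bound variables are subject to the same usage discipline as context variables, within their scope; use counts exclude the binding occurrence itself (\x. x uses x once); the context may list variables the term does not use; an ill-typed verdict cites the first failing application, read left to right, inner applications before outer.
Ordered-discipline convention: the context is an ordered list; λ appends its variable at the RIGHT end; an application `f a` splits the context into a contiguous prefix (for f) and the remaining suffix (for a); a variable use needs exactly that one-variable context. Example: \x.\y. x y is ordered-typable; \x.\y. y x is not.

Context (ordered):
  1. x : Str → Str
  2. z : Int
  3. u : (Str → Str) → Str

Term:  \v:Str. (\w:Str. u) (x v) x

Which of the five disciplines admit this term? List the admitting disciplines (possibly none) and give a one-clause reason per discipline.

admitted by: unrestricted
counts: x: 2, z: 0, u: 1, v (bound): 1, w (bound): 0
left-to-right use order: u, x, v, x
typing: the term checks, with type Str → Str
ordered: ✗ — uses contraction: x ×2; needs weakening: z, w unused
linear: ✗ — uses contraction: x ×2; needs weakening: z, w unused
affine: ✗ — uses contraction: x ×2
relevant: ✗ — needs weakening: z, w unused
unrestricted: ✓ — typability at Str → Str is all that's needed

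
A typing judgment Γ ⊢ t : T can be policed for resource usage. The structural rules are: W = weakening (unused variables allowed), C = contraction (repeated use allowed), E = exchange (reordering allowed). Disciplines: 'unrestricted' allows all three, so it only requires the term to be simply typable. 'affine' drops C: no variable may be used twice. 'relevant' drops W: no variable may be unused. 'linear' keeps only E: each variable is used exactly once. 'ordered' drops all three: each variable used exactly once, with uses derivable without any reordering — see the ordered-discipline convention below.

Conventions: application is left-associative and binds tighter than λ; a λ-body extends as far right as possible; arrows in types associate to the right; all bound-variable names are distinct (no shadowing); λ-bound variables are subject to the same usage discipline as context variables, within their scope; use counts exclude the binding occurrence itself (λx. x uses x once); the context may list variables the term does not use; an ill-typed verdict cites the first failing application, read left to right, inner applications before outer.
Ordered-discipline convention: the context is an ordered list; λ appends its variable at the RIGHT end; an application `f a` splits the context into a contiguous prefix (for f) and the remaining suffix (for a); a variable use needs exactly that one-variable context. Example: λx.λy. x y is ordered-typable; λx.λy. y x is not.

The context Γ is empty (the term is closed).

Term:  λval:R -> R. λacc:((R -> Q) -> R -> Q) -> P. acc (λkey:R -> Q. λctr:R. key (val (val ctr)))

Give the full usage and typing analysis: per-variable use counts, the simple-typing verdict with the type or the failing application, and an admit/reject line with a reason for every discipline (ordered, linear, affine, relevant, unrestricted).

usage: val (λ-bound) ×2, acc (λ-bound) ×1, key (λ-bound) ×1, ctr (λ-bound) ×1
order of uses: acc, key, val, val, ctr
typing: well-typed at (R -> R) -> (((R -> Q) -> R -> Q) -> P) -> P
ordered: ✗, uses contraction: val ×2
linear: ✗, uses contraction: val ×2
affine: ✗, uses contraction: val ×2
relevant: ✓, none of val, acc, key, ctr goes unused
unrestricted: ✓, well-typed at (R -> R) -> (((R -> Q) -> R -> Q) -> P) -> P; no restrictions here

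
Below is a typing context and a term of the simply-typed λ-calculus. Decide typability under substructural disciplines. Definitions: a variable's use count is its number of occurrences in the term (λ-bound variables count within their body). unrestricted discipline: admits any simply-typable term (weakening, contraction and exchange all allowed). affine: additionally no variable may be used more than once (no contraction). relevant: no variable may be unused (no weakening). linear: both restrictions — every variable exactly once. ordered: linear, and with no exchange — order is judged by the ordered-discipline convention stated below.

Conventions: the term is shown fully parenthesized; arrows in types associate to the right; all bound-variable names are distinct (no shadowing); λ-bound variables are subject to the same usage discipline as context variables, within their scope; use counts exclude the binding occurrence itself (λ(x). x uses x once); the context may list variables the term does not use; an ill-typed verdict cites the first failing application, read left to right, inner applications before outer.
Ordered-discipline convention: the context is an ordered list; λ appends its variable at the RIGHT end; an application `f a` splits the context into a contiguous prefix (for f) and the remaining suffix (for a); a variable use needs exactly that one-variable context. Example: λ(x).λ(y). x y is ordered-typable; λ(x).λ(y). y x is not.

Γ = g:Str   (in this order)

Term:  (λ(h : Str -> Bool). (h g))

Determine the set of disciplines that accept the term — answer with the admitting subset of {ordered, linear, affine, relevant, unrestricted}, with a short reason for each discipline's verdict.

admitting disciplines: linear, affine, relevant, unrestricted
use counts: g ×1; h (bound) ×1
order of uses: h, g
typing: ✓ — (Str -> Bool) -> Bool
ordered: ✗, needs exchange: uses follow h, g
linear: ✓, g, h: one use apiece
affine: ✓, g, h: no repeats, contraction unneeded
relevant: ✓, none of g, h goes unused
unrestricted: ✓, typability at (Str -> Bool) -> Bool is all that's needed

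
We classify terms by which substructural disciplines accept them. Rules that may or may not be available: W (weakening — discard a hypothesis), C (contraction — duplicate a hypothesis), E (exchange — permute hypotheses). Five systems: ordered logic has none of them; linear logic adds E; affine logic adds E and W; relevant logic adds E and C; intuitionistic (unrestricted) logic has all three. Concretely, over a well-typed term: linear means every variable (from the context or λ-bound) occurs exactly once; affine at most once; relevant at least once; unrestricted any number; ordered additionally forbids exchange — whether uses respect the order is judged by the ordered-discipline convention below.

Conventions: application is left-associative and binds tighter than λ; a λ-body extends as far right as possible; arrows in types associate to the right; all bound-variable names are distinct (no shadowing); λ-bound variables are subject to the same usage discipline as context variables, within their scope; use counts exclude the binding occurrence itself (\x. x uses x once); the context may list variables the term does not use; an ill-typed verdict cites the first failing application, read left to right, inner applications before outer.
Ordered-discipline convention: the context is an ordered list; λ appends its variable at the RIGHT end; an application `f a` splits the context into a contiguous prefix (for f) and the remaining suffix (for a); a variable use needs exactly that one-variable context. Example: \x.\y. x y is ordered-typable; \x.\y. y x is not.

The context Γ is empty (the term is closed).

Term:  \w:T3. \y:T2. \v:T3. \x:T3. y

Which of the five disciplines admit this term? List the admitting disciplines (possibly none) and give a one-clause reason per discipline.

accepted by: affine, unrestricted
variable uses: w [bound]: 0; y [bound]: 1; v [bound]: 0; x [bound]: 0
order of uses: y
typing: the term checks, with type T3 → T2 → T3 → T3 → T2
ordered ✗ (w, v, x never used (weakening))
linear ✗ (w, v, x never used (weakening))
affine ✓ (w, y, v, x: no repeats, contraction unneeded)
relevant ✗ (w, v, x never used (weakening))
unrestricted ✓ (type-checks (T3 → T2 → T3 → T3 → T2) and nothing is barred)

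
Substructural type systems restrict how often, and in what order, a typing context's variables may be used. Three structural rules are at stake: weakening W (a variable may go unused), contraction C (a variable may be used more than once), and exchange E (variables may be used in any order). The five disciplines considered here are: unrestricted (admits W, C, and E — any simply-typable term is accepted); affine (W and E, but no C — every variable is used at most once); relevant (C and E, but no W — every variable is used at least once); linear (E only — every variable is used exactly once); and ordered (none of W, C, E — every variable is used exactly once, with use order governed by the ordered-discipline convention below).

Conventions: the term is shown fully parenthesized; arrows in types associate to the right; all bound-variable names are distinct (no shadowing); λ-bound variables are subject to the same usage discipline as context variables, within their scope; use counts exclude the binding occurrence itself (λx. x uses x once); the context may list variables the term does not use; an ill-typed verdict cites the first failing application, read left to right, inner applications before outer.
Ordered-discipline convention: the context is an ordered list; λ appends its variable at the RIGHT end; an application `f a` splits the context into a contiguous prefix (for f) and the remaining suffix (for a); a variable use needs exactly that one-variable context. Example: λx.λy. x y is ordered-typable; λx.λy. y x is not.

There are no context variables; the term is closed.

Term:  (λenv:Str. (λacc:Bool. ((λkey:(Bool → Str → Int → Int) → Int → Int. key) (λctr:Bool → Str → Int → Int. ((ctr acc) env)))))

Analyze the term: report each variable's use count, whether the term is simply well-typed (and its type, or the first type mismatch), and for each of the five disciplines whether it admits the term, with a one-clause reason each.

counts: env (bound): 1×, acc (bound): 1×, key (bound): 1×, ctr (bound): 1×
use order (left to right): key, ctr, acc, env
typing: well-typed at Str → Bool → (Bool → Str → Int → Int) → Int → Int
ordered: ✗ — use order key, ctr, acc, env needs exchange
linear: ✓ — exactly-once usage across env, acc, key, ctr
affine: ✓ — at most one use each (env, acc, key, ctr)
relevant: ✓ — every one of env, acc, key, ctr appears
unrestricted: ✓ — well-typed at Str → Bool → (Bool → Str → Int → Int) → Int → Int; no restrictions here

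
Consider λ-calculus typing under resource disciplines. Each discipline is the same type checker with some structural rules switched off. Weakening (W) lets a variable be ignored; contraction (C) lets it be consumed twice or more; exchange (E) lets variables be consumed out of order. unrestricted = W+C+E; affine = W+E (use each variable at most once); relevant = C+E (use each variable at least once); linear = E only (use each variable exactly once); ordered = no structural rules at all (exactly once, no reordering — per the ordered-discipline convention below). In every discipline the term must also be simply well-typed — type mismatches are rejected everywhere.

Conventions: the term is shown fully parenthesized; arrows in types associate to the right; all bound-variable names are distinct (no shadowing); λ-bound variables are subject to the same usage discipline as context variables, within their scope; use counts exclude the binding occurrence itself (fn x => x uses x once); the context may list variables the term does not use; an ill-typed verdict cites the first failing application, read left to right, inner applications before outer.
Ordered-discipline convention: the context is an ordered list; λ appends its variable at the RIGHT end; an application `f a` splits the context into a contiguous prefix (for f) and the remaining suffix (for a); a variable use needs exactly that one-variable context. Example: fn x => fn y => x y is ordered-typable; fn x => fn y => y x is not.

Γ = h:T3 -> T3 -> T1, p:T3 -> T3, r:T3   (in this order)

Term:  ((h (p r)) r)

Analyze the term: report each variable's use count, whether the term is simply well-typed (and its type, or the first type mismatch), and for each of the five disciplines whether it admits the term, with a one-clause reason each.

use counts: h: 1, p: 1, r: 2
use order (left to right): h, p, r, r
typing: well-typed — term : T1
ordered ✗ (r ×2 used more than once (contraction))
linear ✗ (r ×2 used more than once (contraction))
affine ✗ (r ×2 used more than once (contraction))
relevant ✓ (none of h, p, r goes unused)
unrestricted ✓ (simply typable at T1; W, C, E all held)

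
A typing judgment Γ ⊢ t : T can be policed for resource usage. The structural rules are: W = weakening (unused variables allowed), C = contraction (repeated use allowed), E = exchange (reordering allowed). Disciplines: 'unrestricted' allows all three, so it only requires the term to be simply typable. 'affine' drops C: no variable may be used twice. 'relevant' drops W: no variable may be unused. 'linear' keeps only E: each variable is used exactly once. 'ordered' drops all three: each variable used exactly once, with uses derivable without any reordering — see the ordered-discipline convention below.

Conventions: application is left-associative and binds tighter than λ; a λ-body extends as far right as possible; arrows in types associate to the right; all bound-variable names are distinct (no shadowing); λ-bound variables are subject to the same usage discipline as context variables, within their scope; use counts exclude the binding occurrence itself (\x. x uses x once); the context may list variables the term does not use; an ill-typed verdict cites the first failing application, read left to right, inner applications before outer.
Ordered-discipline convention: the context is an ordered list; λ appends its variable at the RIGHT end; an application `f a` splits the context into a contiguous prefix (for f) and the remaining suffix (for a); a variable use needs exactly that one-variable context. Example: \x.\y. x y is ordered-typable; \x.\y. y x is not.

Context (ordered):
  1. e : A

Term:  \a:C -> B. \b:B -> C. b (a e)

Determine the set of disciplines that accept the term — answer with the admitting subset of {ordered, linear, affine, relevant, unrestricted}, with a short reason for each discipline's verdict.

admitting disciplines: none
variable uses: e ×1, a [bound] ×1, b [bound] ×1
use order (left to right): b, a, e
typing: ill-typed: an application expects C but receives A
ordered: ✗, a type mismatch blocks all five
linear: ✗, the type mismatch rejects it
affine: ✗, not simply typable
relevant: ✗, fails simple typing
unrestricted: ✗, a type mismatch blocks all five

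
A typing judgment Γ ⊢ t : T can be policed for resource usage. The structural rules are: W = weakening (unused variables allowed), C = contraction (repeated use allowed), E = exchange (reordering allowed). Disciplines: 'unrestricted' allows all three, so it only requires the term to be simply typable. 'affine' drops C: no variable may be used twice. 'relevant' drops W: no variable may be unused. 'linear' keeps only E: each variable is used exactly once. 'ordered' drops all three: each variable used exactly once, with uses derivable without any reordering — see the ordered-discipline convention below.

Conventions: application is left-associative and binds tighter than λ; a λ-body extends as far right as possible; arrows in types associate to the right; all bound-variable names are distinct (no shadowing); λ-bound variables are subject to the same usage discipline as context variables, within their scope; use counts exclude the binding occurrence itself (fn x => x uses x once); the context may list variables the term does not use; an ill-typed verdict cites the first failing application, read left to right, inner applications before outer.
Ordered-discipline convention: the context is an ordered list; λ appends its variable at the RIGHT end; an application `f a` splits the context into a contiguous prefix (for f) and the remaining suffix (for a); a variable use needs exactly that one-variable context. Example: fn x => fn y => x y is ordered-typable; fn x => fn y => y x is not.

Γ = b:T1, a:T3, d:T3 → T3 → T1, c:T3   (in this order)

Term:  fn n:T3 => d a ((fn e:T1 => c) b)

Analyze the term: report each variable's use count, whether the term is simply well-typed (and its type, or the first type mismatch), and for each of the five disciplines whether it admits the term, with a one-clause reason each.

usage: b=1, a=1, d=1, c=1, n (λ-bound)=0, e (λ-bound)=0
use order (left to right): d, a, c, b
typing: well-typed at T3 → T1
ordered: ✗, n, e left unused
linear: ✗, n, e left unused
affine: ✓, none of b, a, d, c, n, e used more than once
relevant: ✗, n, e left unused
unrestricted: ✓, typability at T3 → T1 is all that's needed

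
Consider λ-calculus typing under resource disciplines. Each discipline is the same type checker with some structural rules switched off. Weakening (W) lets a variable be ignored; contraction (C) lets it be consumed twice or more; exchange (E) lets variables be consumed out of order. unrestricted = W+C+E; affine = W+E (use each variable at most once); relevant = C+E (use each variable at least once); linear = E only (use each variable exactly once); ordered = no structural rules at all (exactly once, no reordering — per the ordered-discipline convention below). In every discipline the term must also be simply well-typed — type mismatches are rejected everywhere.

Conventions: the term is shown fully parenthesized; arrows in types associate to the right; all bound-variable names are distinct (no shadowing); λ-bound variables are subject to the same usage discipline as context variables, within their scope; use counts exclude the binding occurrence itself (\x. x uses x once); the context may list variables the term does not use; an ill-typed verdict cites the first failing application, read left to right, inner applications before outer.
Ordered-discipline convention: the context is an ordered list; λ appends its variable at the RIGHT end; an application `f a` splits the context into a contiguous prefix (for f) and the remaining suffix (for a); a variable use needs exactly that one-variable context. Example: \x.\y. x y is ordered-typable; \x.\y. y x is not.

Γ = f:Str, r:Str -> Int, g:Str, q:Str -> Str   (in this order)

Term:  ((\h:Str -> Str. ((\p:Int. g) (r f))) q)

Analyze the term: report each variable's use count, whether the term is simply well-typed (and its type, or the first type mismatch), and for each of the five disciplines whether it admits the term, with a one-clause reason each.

use counts: f ×1, r ×1, g ×1, q ×1, h (bound) ×0, p (bound) ×0
order of uses: g, r, f, q
typing: ✓ — Str
ordered ✗ (h, p left unused)
linear ✗ (h, p left unused)
affine ✓ (none of f, r, g, q, h, p used more than once)
relevant ✗ (h, p left unused)
unrestricted ✓ (well-typed at Str; no restrictions here)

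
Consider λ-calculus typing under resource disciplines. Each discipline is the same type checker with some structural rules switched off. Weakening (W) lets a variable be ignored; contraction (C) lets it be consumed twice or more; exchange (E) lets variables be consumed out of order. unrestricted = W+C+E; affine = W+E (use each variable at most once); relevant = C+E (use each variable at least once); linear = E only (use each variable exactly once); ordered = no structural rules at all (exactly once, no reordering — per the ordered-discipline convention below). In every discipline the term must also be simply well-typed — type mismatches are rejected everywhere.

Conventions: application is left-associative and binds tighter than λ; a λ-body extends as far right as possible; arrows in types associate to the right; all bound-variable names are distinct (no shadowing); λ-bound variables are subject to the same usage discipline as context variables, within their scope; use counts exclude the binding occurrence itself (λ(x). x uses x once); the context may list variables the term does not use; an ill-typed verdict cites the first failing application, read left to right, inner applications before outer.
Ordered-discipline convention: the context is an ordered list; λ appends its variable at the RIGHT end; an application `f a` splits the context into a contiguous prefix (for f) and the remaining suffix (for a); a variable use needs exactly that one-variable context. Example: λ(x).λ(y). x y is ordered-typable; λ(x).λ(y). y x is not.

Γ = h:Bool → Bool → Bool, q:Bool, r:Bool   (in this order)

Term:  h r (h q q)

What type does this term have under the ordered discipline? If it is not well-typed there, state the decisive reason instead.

not well-typed under ordered — repeated use of h ×2, q ×2
variable uses: h=2, q=2, r=1
uses in reading order: h, r, h, q, q
typing: ✓ — Bool
across the five disciplines: ordered ✗ · linear ✗ · affine ✗ · relevant ✓ · unrestricted ✓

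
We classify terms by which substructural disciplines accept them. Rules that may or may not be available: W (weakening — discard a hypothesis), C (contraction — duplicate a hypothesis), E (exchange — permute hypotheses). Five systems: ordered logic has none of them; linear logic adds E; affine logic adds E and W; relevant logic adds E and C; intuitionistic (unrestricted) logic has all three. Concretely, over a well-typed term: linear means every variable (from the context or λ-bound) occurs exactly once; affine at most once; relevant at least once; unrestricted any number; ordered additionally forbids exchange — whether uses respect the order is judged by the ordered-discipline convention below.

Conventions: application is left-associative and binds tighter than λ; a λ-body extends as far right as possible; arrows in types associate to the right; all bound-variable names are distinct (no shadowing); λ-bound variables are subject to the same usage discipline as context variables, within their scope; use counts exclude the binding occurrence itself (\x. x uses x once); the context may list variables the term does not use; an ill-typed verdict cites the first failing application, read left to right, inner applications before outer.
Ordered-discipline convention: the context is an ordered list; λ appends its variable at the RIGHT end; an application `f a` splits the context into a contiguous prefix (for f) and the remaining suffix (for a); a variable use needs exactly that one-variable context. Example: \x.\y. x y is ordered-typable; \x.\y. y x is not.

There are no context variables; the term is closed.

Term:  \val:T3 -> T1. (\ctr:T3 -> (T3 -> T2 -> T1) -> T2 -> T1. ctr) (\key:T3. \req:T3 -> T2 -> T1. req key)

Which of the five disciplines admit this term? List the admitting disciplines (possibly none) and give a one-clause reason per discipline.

admitting disciplines: affine, unrestricted
variable uses: val [bound]=0, ctr [bound]=1, key [bound]=1, req [bound]=1
order of uses: ctr, req, key
typing: well-typed — term : (T3 -> T1) -> T3 -> (T3 -> T2 -> T1) -> T2 -> T1
ordered: ✗ — val left unused
linear: ✗ — val left unused
affine: ✓ — no duplicate uses among val, ctr, key, req
relevant: ✗ — val left unused
unrestricted: ✓ — type-checks ((T3 -> T1) -> T3 -> (T3 -> T2 -> T1) -> T2 -> T1) and nothing is barred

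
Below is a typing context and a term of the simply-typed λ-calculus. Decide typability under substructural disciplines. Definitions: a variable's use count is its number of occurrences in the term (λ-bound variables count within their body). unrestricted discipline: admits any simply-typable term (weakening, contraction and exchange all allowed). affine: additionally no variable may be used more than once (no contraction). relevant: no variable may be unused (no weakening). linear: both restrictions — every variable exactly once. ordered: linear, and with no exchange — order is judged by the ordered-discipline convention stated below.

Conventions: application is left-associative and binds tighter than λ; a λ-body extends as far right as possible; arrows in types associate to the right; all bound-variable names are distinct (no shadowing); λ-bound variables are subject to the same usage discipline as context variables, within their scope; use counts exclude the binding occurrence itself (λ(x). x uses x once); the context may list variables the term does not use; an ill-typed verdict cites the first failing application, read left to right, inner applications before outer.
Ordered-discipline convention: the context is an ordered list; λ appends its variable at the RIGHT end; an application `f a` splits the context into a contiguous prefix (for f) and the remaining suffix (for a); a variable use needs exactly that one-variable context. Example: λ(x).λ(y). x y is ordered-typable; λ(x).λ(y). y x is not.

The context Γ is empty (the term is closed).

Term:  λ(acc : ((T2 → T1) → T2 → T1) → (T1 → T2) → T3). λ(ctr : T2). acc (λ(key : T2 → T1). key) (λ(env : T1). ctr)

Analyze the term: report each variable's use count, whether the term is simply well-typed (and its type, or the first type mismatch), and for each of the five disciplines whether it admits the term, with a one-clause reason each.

counts: acc (λ-bound)=1; ctr (λ-bound)=1; key (λ-bound)=1; env (λ-bound)=0
left-to-right use order: acc, key, ctr
typing: well-typed at (((T2 → T1) → T2 → T1) → (T1 → T2) → T3) → T2 → T3
ordered ✗ (unused: env — weakening required)
linear ✗ (unused: env — weakening required)
affine ✓ (acc, ctr, key, env: no repeats, contraction unneeded)
relevant ✗ (unused: env — weakening required)
unrestricted ✓ (well-typed at (((T2 → T1) → T2 → T1) → (T1 → T2) → T3) → T2 → T3; no restrictions here)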